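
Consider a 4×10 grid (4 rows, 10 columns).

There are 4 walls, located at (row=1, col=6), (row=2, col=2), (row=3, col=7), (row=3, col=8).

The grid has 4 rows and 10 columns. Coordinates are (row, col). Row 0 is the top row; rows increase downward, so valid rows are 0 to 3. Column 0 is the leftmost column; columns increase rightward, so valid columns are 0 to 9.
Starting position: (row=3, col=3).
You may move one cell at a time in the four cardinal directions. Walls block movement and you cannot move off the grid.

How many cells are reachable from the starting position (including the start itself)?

BFS flood-fill from (row=3, col=3):
  Distance 0: (row=3, col=3)
  Distance 1: (row=2, col=3), (row=3, col=2), (row=3, col=4)
  Distance 2: (row=1, col=3), (row=2, col=4), (row=3, col=1), (row=3, col=5)
  Distance 3: (row=0, col=3), (row=1, col=2), (row=1, col=4), (row=2, col=1), (row=2, col=5), (row=3, col=0), (row=3, col=6)
  Distance 4: (row=0, col=2), (row=0, col=4), (row=1, col=1), (row=1, col=5), (row=2, col=0), (row=2, col=6)
  Distance 5: (row=0, col=1), (row=0, col=5), (row=1, col=0), (row=2, col=7)
  Distance 6: (row=0, col=0), (row=0, col=6), (row=1, col=7), (row=2, col=8)
  Distance 7: (row=0, col=7), (row=1, col=8), (row=2, col=9)
  Distance 8: (row=0, col=8), (row=1, col=9), (row=3, col=9)
  Distance 9: (row=0, col=9)
Total reachable: 36 (grid has 36 open cells total)

Answer: Reachable cells: 36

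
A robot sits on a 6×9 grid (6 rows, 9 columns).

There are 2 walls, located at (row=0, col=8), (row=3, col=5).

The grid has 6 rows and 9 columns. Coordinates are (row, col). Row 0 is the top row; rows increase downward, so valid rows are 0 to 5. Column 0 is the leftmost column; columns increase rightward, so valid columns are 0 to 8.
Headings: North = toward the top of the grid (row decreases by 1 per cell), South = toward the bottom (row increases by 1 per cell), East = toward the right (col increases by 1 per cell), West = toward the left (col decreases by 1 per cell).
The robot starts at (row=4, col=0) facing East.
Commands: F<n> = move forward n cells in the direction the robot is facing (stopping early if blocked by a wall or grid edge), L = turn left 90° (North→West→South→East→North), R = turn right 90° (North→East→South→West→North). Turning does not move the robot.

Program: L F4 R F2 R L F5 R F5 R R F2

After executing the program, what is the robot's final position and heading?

Start: (row=4, col=0), facing East
  L: turn left, now facing North
  F4: move forward 4, now at (row=0, col=0)
  R: turn right, now facing East
  F2: move forward 2, now at (row=0, col=2)
  R: turn right, now facing South
  L: turn left, now facing East
  F5: move forward 5, now at (row=0, col=7)
  R: turn right, now facing South
  F5: move forward 5, now at (row=5, col=7)
  R: turn right, now facing West
  R: turn right, now facing North
  F2: move forward 2, now at (row=3, col=7)
Final: (row=3, col=7), facing North

Answer: Final position: (row=3, col=7), facing North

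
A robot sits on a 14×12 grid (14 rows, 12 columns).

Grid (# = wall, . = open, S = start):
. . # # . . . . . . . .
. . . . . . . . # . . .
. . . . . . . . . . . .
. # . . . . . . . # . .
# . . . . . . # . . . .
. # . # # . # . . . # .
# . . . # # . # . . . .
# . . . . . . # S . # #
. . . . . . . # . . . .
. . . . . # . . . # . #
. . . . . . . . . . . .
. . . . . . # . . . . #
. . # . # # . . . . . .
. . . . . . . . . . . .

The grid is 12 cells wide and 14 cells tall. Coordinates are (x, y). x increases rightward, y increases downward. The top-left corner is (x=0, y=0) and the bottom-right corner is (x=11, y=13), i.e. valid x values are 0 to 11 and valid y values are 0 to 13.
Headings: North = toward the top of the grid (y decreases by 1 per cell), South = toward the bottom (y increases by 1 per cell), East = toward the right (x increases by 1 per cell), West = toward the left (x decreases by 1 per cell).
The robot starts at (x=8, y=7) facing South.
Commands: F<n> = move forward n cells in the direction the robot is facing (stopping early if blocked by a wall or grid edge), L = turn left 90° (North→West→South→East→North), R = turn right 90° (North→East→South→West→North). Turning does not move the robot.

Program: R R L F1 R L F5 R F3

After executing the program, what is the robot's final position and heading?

Start: (x=8, y=7), facing South
  R: turn right, now facing West
  R: turn right, now facing North
  L: turn left, now facing West
  F1: move forward 0/1 (blocked), now at (x=8, y=7)
  R: turn right, now facing North
  L: turn left, now facing West
  F5: move forward 0/5 (blocked), now at (x=8, y=7)
  R: turn right, now facing North
  F3: move forward 3, now at (x=8, y=4)
Final: (x=8, y=4), facing North

Answer: Final position: (x=8, y=4), facing North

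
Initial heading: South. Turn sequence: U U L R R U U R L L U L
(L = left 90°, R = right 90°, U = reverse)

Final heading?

Start: South
  U (U-turn (180°)) -> North
  U (U-turn (180°)) -> South
  L (left (90° counter-clockwise)) -> East
  R (right (90° clockwise)) -> South
  R (right (90° clockwise)) -> West
  U (U-turn (180°)) -> East
  U (U-turn (180°)) -> West
  R (right (90° clockwise)) -> North
  L (left (90° counter-clockwise)) -> West
  L (left (90° counter-clockwise)) -> South
  U (U-turn (180°)) -> North
  L (left (90° counter-clockwise)) -> West
Final: West

Answer: Final heading: West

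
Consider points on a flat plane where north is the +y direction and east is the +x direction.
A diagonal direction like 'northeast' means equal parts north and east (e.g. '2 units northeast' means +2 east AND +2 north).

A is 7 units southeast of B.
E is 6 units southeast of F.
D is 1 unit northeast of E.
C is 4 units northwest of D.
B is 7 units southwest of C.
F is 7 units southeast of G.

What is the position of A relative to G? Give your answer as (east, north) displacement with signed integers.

Place G at the origin (east=0, north=0).
  F is 7 units southeast of G: delta (east=+7, north=-7); F at (east=7, north=-7).
  E is 6 units southeast of F: delta (east=+6, north=-6); E at (east=13, north=-13).
  D is 1 unit northeast of E: delta (east=+1, north=+1); D at (east=14, north=-12).
  C is 4 units northwest of D: delta (east=-4, north=+4); C at (east=10, north=-8).
  B is 7 units southwest of C: delta (east=-7, north=-7); B at (east=3, north=-15).
  A is 7 units southeast of B: delta (east=+7, north=-7); A at (east=10, north=-22).
Therefore A relative to G: (east=10, north=-22).

Answer: A is at (east=10, north=-22) relative to G.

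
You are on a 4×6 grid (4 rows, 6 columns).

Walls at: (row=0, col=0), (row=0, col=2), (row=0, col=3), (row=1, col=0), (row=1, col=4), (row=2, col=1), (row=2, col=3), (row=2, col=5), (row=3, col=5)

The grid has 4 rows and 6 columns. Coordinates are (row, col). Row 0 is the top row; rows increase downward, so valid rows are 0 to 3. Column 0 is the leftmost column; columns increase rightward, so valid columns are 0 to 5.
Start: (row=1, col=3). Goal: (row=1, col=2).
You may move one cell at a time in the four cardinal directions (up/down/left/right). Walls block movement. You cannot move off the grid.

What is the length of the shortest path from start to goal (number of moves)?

Answer: Shortest path length: 1

Derivation:
BFS from (row=1, col=3) until reaching (row=1, col=2):
  Distance 0: (row=1, col=3)
  Distance 1: (row=1, col=2)  <- goal reached here
One shortest path (1 moves): (row=1, col=3) -> (row=1, col=2)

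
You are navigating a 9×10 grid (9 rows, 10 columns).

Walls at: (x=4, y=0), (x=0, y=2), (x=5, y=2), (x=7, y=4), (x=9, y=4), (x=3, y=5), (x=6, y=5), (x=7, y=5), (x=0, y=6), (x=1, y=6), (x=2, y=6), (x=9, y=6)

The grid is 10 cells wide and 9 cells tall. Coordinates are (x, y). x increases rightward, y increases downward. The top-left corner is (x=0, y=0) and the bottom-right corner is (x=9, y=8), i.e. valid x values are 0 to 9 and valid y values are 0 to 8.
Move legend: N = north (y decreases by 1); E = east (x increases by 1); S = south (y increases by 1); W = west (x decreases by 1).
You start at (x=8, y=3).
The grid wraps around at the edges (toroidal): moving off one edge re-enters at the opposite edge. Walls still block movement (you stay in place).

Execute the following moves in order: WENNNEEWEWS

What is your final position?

Answer: Final position: (x=9, y=1)

Derivation:
Start: (x=8, y=3)
  W (west): (x=8, y=3) -> (x=7, y=3)
  E (east): (x=7, y=3) -> (x=8, y=3)
  N (north): (x=8, y=3) -> (x=8, y=2)
  N (north): (x=8, y=2) -> (x=8, y=1)
  N (north): (x=8, y=1) -> (x=8, y=0)
  E (east): (x=8, y=0) -> (x=9, y=0)
  E (east): (x=9, y=0) -> (x=0, y=0)
  W (west): (x=0, y=0) -> (x=9, y=0)
  E (east): (x=9, y=0) -> (x=0, y=0)
  W (west): (x=0, y=0) -> (x=9, y=0)
  S (south): (x=9, y=0) -> (x=9, y=1)
Final: (x=9, y=1)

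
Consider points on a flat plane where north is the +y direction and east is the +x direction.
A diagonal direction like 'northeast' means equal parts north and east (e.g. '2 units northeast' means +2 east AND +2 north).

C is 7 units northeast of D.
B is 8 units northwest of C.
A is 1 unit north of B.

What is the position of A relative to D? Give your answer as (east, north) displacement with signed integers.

Answer: A is at (east=-1, north=16) relative to D.

Derivation:
Place D at the origin (east=0, north=0).
  C is 7 units northeast of D: delta (east=+7, north=+7); C at (east=7, north=7).
  B is 8 units northwest of C: delta (east=-8, north=+8); B at (east=-1, north=15).
  A is 1 unit north of B: delta (east=+0, north=+1); A at (east=-1, north=16).
Therefore A relative to D: (east=-1, north=16).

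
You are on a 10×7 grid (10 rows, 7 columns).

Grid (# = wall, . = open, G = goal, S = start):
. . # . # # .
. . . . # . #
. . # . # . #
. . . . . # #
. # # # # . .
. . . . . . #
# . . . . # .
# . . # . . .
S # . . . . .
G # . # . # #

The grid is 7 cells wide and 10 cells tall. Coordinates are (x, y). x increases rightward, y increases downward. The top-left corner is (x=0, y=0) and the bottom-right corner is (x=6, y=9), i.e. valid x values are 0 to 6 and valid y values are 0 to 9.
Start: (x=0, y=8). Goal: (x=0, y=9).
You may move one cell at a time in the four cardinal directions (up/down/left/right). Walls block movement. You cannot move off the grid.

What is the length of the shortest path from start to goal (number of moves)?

BFS from (x=0, y=8) until reaching (x=0, y=9):
  Distance 0: (x=0, y=8)
  Distance 1: (x=0, y=9)  <- goal reached here
One shortest path (1 moves): (x=0, y=8) -> (x=0, y=9)

Answer: Shortest path length: 1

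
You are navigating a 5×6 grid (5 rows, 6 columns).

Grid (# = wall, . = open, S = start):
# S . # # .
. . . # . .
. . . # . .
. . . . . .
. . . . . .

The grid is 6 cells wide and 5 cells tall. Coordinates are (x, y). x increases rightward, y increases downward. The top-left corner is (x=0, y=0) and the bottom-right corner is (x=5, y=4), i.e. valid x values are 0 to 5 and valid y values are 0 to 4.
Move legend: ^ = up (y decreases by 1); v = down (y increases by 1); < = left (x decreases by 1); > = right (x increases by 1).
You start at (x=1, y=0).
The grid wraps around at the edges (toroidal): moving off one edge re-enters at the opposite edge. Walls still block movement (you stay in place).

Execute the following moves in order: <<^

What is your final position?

Answer: Final position: (x=1, y=4)

Derivation:
Start: (x=1, y=0)
  < (left): blocked, stay at (x=1, y=0)
  < (left): blocked, stay at (x=1, y=0)
  ^ (up): (x=1, y=0) -> (x=1, y=4)
Final: (x=1, y=4)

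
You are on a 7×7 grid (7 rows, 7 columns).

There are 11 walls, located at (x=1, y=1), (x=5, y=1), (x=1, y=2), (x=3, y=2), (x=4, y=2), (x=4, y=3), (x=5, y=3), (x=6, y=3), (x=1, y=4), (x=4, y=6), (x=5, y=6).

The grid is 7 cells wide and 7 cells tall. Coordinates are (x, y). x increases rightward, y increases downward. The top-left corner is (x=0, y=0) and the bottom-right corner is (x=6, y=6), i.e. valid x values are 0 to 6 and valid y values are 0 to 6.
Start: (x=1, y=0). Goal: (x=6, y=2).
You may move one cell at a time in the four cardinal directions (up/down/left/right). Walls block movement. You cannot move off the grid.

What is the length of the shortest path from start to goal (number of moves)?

BFS from (x=1, y=0) until reaching (x=6, y=2):
  Distance 0: (x=1, y=0)
  Distance 1: (x=0, y=0), (x=2, y=0)
  Distance 2: (x=3, y=0), (x=0, y=1), (x=2, y=1)
  Distance 3: (x=4, y=0), (x=3, y=1), (x=0, y=2), (x=2, y=2)
  Distance 4: (x=5, y=0), (x=4, y=1), (x=0, y=3), (x=2, y=3)
  Distance 5: (x=6, y=0), (x=1, y=3), (x=3, y=3), (x=0, y=4), (x=2, y=4)
  Distance 6: (x=6, y=1), (x=3, y=4), (x=0, y=5), (x=2, y=5)
  Distance 7: (x=6, y=2), (x=4, y=4), (x=1, y=5), (x=3, y=5), (x=0, y=6), (x=2, y=6)  <- goal reached here
One shortest path (7 moves): (x=1, y=0) -> (x=2, y=0) -> (x=3, y=0) -> (x=4, y=0) -> (x=5, y=0) -> (x=6, y=0) -> (x=6, y=1) -> (x=6, y=2)

Answer: Shortest path length: 7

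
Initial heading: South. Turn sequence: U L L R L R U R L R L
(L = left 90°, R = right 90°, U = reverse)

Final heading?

Start: South
  U (U-turn (180°)) -> North
  L (left (90° counter-clockwise)) -> West
  L (left (90° counter-clockwise)) -> South
  R (right (90° clockwise)) -> West
  L (left (90° counter-clockwise)) -> South
  R (right (90° clockwise)) -> West
  U (U-turn (180°)) -> East
  R (right (90° clockwise)) -> South
  L (left (90° counter-clockwise)) -> East
  R (right (90° clockwise)) -> South
  L (left (90° counter-clockwise)) -> East
Final: East

Answer: Final heading: East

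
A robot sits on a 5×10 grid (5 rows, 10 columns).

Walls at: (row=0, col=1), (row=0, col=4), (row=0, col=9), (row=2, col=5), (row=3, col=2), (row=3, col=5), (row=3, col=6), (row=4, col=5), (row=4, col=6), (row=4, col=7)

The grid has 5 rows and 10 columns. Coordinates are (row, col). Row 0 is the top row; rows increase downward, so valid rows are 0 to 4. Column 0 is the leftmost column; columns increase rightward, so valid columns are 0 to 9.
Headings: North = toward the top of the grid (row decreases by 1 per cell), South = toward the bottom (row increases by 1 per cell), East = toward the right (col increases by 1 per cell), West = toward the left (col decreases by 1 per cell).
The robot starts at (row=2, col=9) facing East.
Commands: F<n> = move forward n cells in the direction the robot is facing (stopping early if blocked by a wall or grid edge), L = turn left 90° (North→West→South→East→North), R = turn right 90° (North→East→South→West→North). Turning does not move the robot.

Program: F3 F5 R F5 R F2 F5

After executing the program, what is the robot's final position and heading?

Answer: Final position: (row=4, col=8), facing West

Derivation:
Start: (row=2, col=9), facing East
  F3: move forward 0/3 (blocked), now at (row=2, col=9)
  F5: move forward 0/5 (blocked), now at (row=2, col=9)
  R: turn right, now facing South
  F5: move forward 2/5 (blocked), now at (row=4, col=9)
  R: turn right, now facing West
  F2: move forward 1/2 (blocked), now at (row=4, col=8)
  F5: move forward 0/5 (blocked), now at (row=4, col=8)
Final: (row=4, col=8), facing West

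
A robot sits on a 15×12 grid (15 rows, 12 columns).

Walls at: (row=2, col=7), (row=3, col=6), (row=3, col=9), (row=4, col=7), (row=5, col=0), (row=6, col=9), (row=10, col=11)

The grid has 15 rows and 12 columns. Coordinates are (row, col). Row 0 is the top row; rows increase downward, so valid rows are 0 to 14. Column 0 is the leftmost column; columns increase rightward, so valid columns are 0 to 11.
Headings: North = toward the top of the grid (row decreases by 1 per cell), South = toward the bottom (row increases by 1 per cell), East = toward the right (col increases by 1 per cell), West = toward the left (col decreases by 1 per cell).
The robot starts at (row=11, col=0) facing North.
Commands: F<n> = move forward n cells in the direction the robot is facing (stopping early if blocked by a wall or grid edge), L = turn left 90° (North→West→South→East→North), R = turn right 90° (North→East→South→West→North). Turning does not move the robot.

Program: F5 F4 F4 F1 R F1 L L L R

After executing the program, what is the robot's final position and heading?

Answer: Final position: (row=6, col=1), facing West

Derivation:
Start: (row=11, col=0), facing North
  F5: move forward 5, now at (row=6, col=0)
  F4: move forward 0/4 (blocked), now at (row=6, col=0)
  F4: move forward 0/4 (blocked), now at (row=6, col=0)
  F1: move forward 0/1 (blocked), now at (row=6, col=0)
  R: turn right, now facing East
  F1: move forward 1, now at (row=6, col=1)
  L: turn left, now facing North
  L: turn left, now facing West
  L: turn left, now facing South
  R: turn right, now facing West
Final: (row=6, col=1), facing West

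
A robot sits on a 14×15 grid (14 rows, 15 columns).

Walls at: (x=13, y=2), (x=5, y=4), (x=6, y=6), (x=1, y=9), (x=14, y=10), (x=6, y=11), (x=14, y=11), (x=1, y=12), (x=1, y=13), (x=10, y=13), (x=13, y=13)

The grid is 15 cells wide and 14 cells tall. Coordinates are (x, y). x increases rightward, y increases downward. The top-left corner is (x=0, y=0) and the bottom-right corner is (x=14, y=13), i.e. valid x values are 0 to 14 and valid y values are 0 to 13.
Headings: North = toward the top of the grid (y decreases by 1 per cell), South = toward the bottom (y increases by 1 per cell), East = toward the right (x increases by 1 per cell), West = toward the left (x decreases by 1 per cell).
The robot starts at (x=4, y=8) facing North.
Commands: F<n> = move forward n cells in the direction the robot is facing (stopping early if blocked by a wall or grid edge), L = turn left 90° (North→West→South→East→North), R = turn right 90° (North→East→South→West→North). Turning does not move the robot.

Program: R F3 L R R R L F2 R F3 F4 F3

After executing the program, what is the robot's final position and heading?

Answer: Final position: (x=0, y=10), facing West

Derivation:
Start: (x=4, y=8), facing North
  R: turn right, now facing East
  F3: move forward 3, now at (x=7, y=8)
  L: turn left, now facing North
  R: turn right, now facing East
  R: turn right, now facing South
  R: turn right, now facing West
  L: turn left, now facing South
  F2: move forward 2, now at (x=7, y=10)
  R: turn right, now facing West
  F3: move forward 3, now at (x=4, y=10)
  F4: move forward 4, now at (x=0, y=10)
  F3: move forward 0/3 (blocked), now at (x=0, y=10)
Final: (x=0, y=10), facing West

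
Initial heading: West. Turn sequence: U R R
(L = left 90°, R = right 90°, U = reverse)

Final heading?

Start: West
  U (U-turn (180°)) -> East
  R (right (90° clockwise)) -> South
  R (right (90° clockwise)) -> West
Final: West

Answer: Final heading: West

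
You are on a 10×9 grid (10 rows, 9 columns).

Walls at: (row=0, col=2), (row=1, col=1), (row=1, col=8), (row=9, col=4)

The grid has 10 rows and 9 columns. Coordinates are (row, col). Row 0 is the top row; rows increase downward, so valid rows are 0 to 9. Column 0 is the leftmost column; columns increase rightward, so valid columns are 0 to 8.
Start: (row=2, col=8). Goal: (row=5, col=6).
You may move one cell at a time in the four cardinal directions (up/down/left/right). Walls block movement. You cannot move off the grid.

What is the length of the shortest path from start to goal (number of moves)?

BFS from (row=2, col=8) until reaching (row=5, col=6):
  Distance 0: (row=2, col=8)
  Distance 1: (row=2, col=7), (row=3, col=8)
  Distance 2: (row=1, col=7), (row=2, col=6), (row=3, col=7), (row=4, col=8)
  Distance 3: (row=0, col=7), (row=1, col=6), (row=2, col=5), (row=3, col=6), (row=4, col=7), (row=5, col=8)
  Distance 4: (row=0, col=6), (row=0, col=8), (row=1, col=5), (row=2, col=4), (row=3, col=5), (row=4, col=6), (row=5, col=7), (row=6, col=8)
  Distance 5: (row=0, col=5), (row=1, col=4), (row=2, col=3), (row=3, col=4), (row=4, col=5), (row=5, col=6), (row=6, col=7), (row=7, col=8)  <- goal reached here
One shortest path (5 moves): (row=2, col=8) -> (row=2, col=7) -> (row=2, col=6) -> (row=3, col=6) -> (row=4, col=6) -> (row=5, col=6)

Answer: Shortest path length: 5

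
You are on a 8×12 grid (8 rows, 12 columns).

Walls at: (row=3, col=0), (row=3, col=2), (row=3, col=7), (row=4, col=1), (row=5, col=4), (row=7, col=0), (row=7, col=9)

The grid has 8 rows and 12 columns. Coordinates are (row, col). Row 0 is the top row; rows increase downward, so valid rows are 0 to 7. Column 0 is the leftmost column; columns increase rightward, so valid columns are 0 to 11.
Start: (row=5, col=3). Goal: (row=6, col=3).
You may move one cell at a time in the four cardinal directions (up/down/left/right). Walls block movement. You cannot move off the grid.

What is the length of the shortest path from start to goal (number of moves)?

BFS from (row=5, col=3) until reaching (row=6, col=3):
  Distance 0: (row=5, col=3)
  Distance 1: (row=4, col=3), (row=5, col=2), (row=6, col=3)  <- goal reached here
One shortest path (1 moves): (row=5, col=3) -> (row=6, col=3)

Answer: Shortest path length: 1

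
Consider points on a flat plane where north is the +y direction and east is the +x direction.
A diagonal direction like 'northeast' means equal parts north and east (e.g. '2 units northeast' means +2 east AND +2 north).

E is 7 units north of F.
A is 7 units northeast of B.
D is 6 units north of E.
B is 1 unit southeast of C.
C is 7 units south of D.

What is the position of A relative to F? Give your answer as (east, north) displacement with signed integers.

Answer: A is at (east=8, north=12) relative to F.

Derivation:
Place F at the origin (east=0, north=0).
  E is 7 units north of F: delta (east=+0, north=+7); E at (east=0, north=7).
  D is 6 units north of E: delta (east=+0, north=+6); D at (east=0, north=13).
  C is 7 units south of D: delta (east=+0, north=-7); C at (east=0, north=6).
  B is 1 unit southeast of C: delta (east=+1, north=-1); B at (east=1, north=5).
  A is 7 units northeast of B: delta (east=+7, north=+7); A at (east=8, north=12).
Therefore A relative to F: (east=8, north=12).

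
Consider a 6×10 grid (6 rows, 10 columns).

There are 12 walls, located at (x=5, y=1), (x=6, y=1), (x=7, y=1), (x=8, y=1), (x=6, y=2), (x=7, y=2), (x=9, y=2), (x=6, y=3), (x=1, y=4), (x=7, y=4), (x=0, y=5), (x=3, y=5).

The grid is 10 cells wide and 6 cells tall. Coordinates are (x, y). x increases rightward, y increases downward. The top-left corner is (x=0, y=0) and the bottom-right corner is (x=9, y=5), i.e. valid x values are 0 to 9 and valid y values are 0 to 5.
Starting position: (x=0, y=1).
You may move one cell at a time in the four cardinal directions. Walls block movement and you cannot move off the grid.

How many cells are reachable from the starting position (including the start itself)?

BFS flood-fill from (x=0, y=1):
  Distance 0: (x=0, y=1)
  Distance 1: (x=0, y=0), (x=1, y=1), (x=0, y=2)
  Distance 2: (x=1, y=0), (x=2, y=1), (x=1, y=2), (x=0, y=3)
  Distance 3: (x=2, y=0), (x=3, y=1), (x=2, y=2), (x=1, y=3), (x=0, y=4)
  Distance 4: (x=3, y=0), (x=4, y=1), (x=3, y=2), (x=2, y=3)
  Distance 5: (x=4, y=0), (x=4, y=2), (x=3, y=3), (x=2, y=4)
  Distance 6: (x=5, y=0), (x=5, y=2), (x=4, y=3), (x=3, y=4), (x=2, y=5)
  Distance 7: (x=6, y=0), (x=5, y=3), (x=4, y=4), (x=1, y=5)
  Distance 8: (x=7, y=0), (x=5, y=4), (x=4, y=5)
  Distance 9: (x=8, y=0), (x=6, y=4), (x=5, y=5)
  Distance 10: (x=9, y=0), (x=6, y=5)
  Distance 11: (x=9, y=1), (x=7, y=5)
  Distance 12: (x=8, y=5)
  Distance 13: (x=8, y=4), (x=9, y=5)
  Distance 14: (x=8, y=3), (x=9, y=4)
  Distance 15: (x=8, y=2), (x=7, y=3), (x=9, y=3)
Total reachable: 48 (grid has 48 open cells total)

Answer: Reachable cells: 48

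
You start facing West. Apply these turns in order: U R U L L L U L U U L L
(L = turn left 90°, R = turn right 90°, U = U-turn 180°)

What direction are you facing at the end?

Answer: Final heading: North

Derivation:
Start: West
  U (U-turn (180°)) -> East
  R (right (90° clockwise)) -> South
  U (U-turn (180°)) -> North
  L (left (90° counter-clockwise)) -> West
  L (left (90° counter-clockwise)) -> South
  L (left (90° counter-clockwise)) -> East
  U (U-turn (180°)) -> West
  L (left (90° counter-clockwise)) -> South
  U (U-turn (180°)) -> North
  U (U-turn (180°)) -> South
  L (left (90° counter-clockwise)) -> East
  L (left (90° counter-clockwise)) -> North
Final: North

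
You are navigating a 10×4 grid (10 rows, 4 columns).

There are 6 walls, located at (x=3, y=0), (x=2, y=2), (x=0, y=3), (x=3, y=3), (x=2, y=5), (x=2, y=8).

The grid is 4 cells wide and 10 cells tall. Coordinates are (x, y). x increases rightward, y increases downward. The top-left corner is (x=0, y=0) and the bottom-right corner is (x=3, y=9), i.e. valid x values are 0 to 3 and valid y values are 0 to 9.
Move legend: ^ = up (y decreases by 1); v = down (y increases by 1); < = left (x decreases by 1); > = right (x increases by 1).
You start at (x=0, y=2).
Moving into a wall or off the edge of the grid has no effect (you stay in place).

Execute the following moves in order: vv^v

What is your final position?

Start: (x=0, y=2)
  v (down): blocked, stay at (x=0, y=2)
  v (down): blocked, stay at (x=0, y=2)
  ^ (up): (x=0, y=2) -> (x=0, y=1)
  v (down): (x=0, y=1) -> (x=0, y=2)
Final: (x=0, y=2)

Answer: Final position: (x=0, y=2)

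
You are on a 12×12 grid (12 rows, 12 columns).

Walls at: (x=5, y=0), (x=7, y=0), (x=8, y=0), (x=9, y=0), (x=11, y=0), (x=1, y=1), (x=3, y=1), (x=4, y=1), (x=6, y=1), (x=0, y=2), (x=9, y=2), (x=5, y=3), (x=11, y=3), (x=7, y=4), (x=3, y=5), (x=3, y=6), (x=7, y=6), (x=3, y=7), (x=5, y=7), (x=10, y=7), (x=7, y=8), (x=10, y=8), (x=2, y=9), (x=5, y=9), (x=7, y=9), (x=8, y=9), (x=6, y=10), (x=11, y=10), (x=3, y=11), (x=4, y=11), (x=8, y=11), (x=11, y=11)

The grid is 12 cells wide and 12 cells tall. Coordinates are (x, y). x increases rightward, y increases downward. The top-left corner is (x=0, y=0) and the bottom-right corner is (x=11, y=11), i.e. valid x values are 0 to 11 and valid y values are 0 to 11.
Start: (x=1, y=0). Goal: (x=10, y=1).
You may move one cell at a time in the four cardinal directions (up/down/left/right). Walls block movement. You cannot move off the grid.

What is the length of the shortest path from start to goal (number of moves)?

Answer: Shortest path length: 12

Derivation:
BFS from (x=1, y=0) until reaching (x=10, y=1):
  Distance 0: (x=1, y=0)
  Distance 1: (x=0, y=0), (x=2, y=0)
  Distance 2: (x=3, y=0), (x=0, y=1), (x=2, y=1)
  Distance 3: (x=4, y=0), (x=2, y=2)
  Distance 4: (x=1, y=2), (x=3, y=2), (x=2, y=3)
  Distance 5: (x=4, y=2), (x=1, y=3), (x=3, y=3), (x=2, y=4)
  Distance 6: (x=5, y=2), (x=0, y=3), (x=4, y=3), (x=1, y=4), (x=3, y=4), (x=2, y=5)
  Distance 7: (x=5, y=1), (x=6, y=2), (x=0, y=4), (x=4, y=4), (x=1, y=5), (x=2, y=6)
  Distance 8: (x=7, y=2), (x=6, y=3), (x=5, y=4), (x=0, y=5), (x=4, y=5), (x=1, y=6), (x=2, y=7)
  Distance 9: (x=7, y=1), (x=8, y=2), (x=7, y=3), (x=6, y=4), (x=5, y=5), (x=0, y=6), (x=4, y=6), (x=1, y=7), (x=2, y=8)
  Distance 10: (x=8, y=1), (x=8, y=3), (x=6, y=5), (x=5, y=6), (x=0, y=7), (x=4, y=7), (x=1, y=8), (x=3, y=8)
  Distance 11: (x=9, y=1), (x=9, y=3), (x=8, y=4), (x=7, y=5), (x=6, y=6), (x=0, y=8), (x=4, y=8), (x=1, y=9), (x=3, y=9)
  Distance 12: (x=10, y=1), (x=10, y=3), (x=9, y=4), (x=8, y=5), (x=6, y=7), (x=5, y=8), (x=0, y=9), (x=4, y=9), (x=1, y=10), (x=3, y=10)  <- goal reached here
One shortest path (12 moves): (x=1, y=0) -> (x=2, y=0) -> (x=2, y=1) -> (x=2, y=2) -> (x=3, y=2) -> (x=4, y=2) -> (x=5, y=2) -> (x=6, y=2) -> (x=7, y=2) -> (x=8, y=2) -> (x=8, y=1) -> (x=9, y=1) -> (x=10, y=1)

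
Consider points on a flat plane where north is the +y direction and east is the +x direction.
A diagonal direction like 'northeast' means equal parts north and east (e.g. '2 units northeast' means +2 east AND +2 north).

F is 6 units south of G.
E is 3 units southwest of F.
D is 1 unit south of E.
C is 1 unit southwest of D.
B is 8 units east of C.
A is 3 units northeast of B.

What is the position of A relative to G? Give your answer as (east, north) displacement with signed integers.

Answer: A is at (east=7, north=-8) relative to G.

Derivation:
Place G at the origin (east=0, north=0).
  F is 6 units south of G: delta (east=+0, north=-6); F at (east=0, north=-6).
  E is 3 units southwest of F: delta (east=-3, north=-3); E at (east=-3, north=-9).
  D is 1 unit south of E: delta (east=+0, north=-1); D at (east=-3, north=-10).
  C is 1 unit southwest of D: delta (east=-1, north=-1); C at (east=-4, north=-11).
  B is 8 units east of C: delta (east=+8, north=+0); B at (east=4, north=-11).
  A is 3 units northeast of B: delta (east=+3, north=+3); A at (east=7, north=-8).
Therefore A relative to G: (east=7, north=-8).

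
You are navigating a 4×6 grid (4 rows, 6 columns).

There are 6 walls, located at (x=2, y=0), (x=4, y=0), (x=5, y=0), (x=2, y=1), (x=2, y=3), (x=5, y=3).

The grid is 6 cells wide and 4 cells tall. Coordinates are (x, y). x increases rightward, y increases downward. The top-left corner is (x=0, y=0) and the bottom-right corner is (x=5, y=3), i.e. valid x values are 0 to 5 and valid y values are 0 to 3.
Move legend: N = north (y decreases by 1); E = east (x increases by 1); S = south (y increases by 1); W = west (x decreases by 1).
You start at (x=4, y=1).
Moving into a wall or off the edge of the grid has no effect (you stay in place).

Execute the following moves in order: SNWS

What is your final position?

Answer: Final position: (x=3, y=2)

Derivation:
Start: (x=4, y=1)
  S (south): (x=4, y=1) -> (x=4, y=2)
  N (north): (x=4, y=2) -> (x=4, y=1)
  W (west): (x=4, y=1) -> (x=3, y=1)
  S (south): (x=3, y=1) -> (x=3, y=2)
Final: (x=3, y=2)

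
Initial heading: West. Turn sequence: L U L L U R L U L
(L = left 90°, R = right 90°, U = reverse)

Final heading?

Answer: Final heading: East

Derivation:
Start: West
  L (left (90° counter-clockwise)) -> South
  U (U-turn (180°)) -> North
  L (left (90° counter-clockwise)) -> West
  L (left (90° counter-clockwise)) -> South
  U (U-turn (180°)) -> North
  R (right (90° clockwise)) -> East
  L (left (90° counter-clockwise)) -> North
  U (U-turn (180°)) -> South
  L (left (90° counter-clockwise)) -> East
Final: East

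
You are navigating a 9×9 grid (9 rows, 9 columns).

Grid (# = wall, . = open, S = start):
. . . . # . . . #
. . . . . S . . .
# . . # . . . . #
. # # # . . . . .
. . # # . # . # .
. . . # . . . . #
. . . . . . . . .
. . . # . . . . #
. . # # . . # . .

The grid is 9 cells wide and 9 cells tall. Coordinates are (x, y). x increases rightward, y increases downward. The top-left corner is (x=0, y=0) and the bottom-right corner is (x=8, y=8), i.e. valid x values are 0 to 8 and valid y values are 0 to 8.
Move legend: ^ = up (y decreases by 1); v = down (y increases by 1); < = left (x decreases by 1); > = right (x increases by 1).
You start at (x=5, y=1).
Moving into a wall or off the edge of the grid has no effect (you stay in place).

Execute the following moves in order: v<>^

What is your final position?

Start: (x=5, y=1)
  v (down): (x=5, y=1) -> (x=5, y=2)
  < (left): (x=5, y=2) -> (x=4, y=2)
  > (right): (x=4, y=2) -> (x=5, y=2)
  ^ (up): (x=5, y=2) -> (x=5, y=1)
Final: (x=5, y=1)

Answer: Final position: (x=5, y=1)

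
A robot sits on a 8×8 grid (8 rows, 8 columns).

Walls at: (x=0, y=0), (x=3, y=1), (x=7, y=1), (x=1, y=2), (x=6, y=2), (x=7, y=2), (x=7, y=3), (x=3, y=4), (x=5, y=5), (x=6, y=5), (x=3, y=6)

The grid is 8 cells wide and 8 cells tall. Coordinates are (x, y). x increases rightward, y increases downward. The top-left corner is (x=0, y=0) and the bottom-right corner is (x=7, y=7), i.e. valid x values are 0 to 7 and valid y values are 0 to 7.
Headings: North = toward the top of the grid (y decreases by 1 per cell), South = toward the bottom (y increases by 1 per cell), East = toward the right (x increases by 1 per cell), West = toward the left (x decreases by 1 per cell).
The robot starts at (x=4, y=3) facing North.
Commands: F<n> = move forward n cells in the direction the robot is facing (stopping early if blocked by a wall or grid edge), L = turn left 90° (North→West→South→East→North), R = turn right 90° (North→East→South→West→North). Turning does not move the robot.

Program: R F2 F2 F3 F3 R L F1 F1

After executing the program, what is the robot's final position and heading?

Start: (x=4, y=3), facing North
  R: turn right, now facing East
  F2: move forward 2, now at (x=6, y=3)
  F2: move forward 0/2 (blocked), now at (x=6, y=3)
  F3: move forward 0/3 (blocked), now at (x=6, y=3)
  F3: move forward 0/3 (blocked), now at (x=6, y=3)
  R: turn right, now facing South
  L: turn left, now facing East
  F1: move forward 0/1 (blocked), now at (x=6, y=3)
  F1: move forward 0/1 (blocked), now at (x=6, y=3)
Final: (x=6, y=3), facing East

Answer: Final position: (x=6, y=3), facing East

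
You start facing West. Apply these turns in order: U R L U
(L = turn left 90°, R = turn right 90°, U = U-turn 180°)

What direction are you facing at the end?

Answer: Final heading: West

Derivation:
Start: West
  U (U-turn (180°)) -> East
  R (right (90° clockwise)) -> South
  L (left (90° counter-clockwise)) -> East
  U (U-turn (180°)) -> West
Final: West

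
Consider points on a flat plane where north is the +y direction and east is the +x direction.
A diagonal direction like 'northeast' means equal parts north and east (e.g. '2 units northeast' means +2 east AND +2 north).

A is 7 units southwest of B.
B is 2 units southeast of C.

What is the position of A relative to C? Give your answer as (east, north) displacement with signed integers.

Answer: A is at (east=-5, north=-9) relative to C.

Derivation:
Place C at the origin (east=0, north=0).
  B is 2 units southeast of C: delta (east=+2, north=-2); B at (east=2, north=-2).
  A is 7 units southwest of B: delta (east=-7, north=-7); A at (east=-5, north=-9).
Therefore A relative to C: (east=-5, north=-9).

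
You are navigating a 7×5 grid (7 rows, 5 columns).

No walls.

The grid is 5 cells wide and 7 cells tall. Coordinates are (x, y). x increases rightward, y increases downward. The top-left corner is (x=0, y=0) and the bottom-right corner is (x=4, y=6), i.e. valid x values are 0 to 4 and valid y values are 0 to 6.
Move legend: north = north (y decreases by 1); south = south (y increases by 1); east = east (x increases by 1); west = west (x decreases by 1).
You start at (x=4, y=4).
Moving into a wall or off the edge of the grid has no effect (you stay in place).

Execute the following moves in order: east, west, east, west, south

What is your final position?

Start: (x=4, y=4)
  east (east): blocked, stay at (x=4, y=4)
  west (west): (x=4, y=4) -> (x=3, y=4)
  east (east): (x=3, y=4) -> (x=4, y=4)
  west (west): (x=4, y=4) -> (x=3, y=4)
  south (south): (x=3, y=4) -> (x=3, y=5)
Final: (x=3, y=5)

Answer: Final position: (x=3, y=5)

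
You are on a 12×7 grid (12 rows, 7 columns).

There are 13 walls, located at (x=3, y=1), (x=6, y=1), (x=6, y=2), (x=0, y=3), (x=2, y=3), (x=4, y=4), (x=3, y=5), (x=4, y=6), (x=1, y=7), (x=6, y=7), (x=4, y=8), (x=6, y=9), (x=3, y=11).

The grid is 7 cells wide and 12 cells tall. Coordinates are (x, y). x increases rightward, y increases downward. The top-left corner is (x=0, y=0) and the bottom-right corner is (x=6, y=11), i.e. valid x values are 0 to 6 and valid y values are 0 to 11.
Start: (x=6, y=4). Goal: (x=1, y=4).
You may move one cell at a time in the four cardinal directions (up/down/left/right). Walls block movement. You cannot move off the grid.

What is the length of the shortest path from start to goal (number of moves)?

BFS from (x=6, y=4) until reaching (x=1, y=4):
  Distance 0: (x=6, y=4)
  Distance 1: (x=6, y=3), (x=5, y=4), (x=6, y=5)
  Distance 2: (x=5, y=3), (x=5, y=5), (x=6, y=6)
  Distance 3: (x=5, y=2), (x=4, y=3), (x=4, y=5), (x=5, y=6)
  Distance 4: (x=5, y=1), (x=4, y=2), (x=3, y=3), (x=5, y=7)
  Distance 5: (x=5, y=0), (x=4, y=1), (x=3, y=2), (x=3, y=4), (x=4, y=7), (x=5, y=8)
  Distance 6: (x=4, y=0), (x=6, y=0), (x=2, y=2), (x=2, y=4), (x=3, y=7), (x=6, y=8), (x=5, y=9)
  Distance 7: (x=3, y=0), (x=2, y=1), (x=1, y=2), (x=1, y=4), (x=2, y=5), (x=3, y=6), (x=2, y=7), (x=3, y=8), (x=4, y=9), (x=5, y=10)  <- goal reached here
One shortest path (7 moves): (x=6, y=4) -> (x=5, y=4) -> (x=5, y=3) -> (x=4, y=3) -> (x=3, y=3) -> (x=3, y=4) -> (x=2, y=4) -> (x=1, y=4)

Answer: Shortest path length: 7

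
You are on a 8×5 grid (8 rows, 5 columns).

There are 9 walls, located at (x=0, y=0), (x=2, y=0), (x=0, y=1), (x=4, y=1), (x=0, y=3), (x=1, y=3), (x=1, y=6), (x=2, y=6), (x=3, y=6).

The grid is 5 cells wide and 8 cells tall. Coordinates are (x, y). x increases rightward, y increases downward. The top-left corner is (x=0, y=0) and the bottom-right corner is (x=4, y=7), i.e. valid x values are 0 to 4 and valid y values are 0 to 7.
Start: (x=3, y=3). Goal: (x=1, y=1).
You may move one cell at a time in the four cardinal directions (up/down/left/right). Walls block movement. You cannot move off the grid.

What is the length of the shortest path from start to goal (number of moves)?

BFS from (x=3, y=3) until reaching (x=1, y=1):
  Distance 0: (x=3, y=3)
  Distance 1: (x=3, y=2), (x=2, y=3), (x=4, y=3), (x=3, y=4)
  Distance 2: (x=3, y=1), (x=2, y=2), (x=4, y=2), (x=2, y=4), (x=4, y=4), (x=3, y=5)
  Distance 3: (x=3, y=0), (x=2, y=1), (x=1, y=2), (x=1, y=4), (x=2, y=5), (x=4, y=5)
  Distance 4: (x=4, y=0), (x=1, y=1), (x=0, y=2), (x=0, y=4), (x=1, y=5), (x=4, y=6)  <- goal reached here
One shortest path (4 moves): (x=3, y=3) -> (x=2, y=3) -> (x=2, y=2) -> (x=1, y=2) -> (x=1, y=1)

Answer: Shortest path length: 4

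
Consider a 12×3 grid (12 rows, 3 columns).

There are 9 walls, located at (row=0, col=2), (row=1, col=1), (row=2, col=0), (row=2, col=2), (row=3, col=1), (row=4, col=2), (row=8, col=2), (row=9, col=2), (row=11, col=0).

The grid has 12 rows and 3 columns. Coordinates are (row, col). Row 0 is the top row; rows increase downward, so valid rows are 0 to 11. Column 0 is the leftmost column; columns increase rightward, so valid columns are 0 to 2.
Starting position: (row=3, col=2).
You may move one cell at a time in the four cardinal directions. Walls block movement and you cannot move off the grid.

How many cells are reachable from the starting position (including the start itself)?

BFS flood-fill from (row=3, col=2):
  Distance 0: (row=3, col=2)
Total reachable: 1 (grid has 27 open cells total)

Answer: Reachable cells: 1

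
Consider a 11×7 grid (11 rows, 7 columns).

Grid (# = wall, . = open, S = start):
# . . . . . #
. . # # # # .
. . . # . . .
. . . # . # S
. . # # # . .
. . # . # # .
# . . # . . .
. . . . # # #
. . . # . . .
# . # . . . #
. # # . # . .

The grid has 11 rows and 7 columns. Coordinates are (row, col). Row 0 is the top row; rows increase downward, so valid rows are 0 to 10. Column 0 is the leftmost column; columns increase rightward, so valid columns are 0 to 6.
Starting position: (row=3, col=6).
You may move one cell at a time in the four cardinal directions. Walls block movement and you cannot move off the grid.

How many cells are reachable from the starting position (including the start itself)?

Answer: Reachable cells: 12

Derivation:
BFS flood-fill from (row=3, col=6):
  Distance 0: (row=3, col=6)
  Distance 1: (row=2, col=6), (row=4, col=6)
  Distance 2: (row=1, col=6), (row=2, col=5), (row=4, col=5), (row=5, col=6)
  Distance 3: (row=2, col=4), (row=6, col=6)
  Distance 4: (row=3, col=4), (row=6, col=5)
  Distance 5: (row=6, col=4)
Total reachable: 12 (grid has 50 open cells total)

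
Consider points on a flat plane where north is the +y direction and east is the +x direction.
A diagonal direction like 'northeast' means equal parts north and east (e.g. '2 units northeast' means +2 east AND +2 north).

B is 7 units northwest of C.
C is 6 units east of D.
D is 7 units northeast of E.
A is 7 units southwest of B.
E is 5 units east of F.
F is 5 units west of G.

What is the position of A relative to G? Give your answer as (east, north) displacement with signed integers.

Answer: A is at (east=-1, north=7) relative to G.

Derivation:
Place G at the origin (east=0, north=0).
  F is 5 units west of G: delta (east=-5, north=+0); F at (east=-5, north=0).
  E is 5 units east of F: delta (east=+5, north=+0); E at (east=0, north=0).
  D is 7 units northeast of E: delta (east=+7, north=+7); D at (east=7, north=7).
  C is 6 units east of D: delta (east=+6, north=+0); C at (east=13, north=7).
  B is 7 units northwest of C: delta (east=-7, north=+7); B at (east=6, north=14).
  A is 7 units southwest of B: delta (east=-7, north=-7); A at (east=-1, north=7).
Therefore A relative to G: (east=-1, north=7).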